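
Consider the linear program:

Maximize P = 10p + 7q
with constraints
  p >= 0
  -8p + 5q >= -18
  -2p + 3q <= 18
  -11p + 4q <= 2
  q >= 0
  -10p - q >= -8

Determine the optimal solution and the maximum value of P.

The optimum lies where -11p + 4q = 2 and -10p - q = -8.
Solving simultaneously gives p = 10/17, q = 36/17.

p = 10/17, q = 36/17, maximum P = 352/17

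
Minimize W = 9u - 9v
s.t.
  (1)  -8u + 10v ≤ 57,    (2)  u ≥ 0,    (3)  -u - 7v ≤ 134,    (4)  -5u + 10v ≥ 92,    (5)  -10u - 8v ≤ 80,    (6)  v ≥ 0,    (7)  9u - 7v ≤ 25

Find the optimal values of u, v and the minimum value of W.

u = 35/3, v = 451/30, minimum W = -303/10

Vertices and W = 9u - 9v:
  (35/3, 451/30) → W = -303/10
  (649/34, 713/34) → W = -288/17
  (894/55, 953/55) → W = -531/55

The binding constraints are -8u + 10v = 57 and -5u + 10v = 92.
Solving simultaneously gives u = 35/3, v = 451/30.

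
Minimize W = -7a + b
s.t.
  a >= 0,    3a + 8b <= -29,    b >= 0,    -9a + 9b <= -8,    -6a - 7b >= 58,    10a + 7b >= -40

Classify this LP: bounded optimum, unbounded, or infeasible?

The boundaries -6a - 7b = 58 and 10a + 7b = -40 meet at (9/2, -85/7), but that point violates b ≥ 0. Every candidate vertex is excluded by some other constraint, so the feasible region is empty.

infeasible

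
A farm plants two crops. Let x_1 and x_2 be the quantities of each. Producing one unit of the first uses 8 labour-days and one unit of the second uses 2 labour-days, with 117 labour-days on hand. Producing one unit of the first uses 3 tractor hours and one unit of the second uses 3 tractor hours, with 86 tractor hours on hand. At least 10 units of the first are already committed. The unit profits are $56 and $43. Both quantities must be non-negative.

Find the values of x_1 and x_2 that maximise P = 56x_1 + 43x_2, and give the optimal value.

x_1 = 10, x_2 = 37/2, maximum P = 2711/2

Corner points and P = 56x_1 + 43x_2:
  (117/8, 0) → P = 819
  (10, 0) → P = 560
  (10, 37/2) → P = 2711/2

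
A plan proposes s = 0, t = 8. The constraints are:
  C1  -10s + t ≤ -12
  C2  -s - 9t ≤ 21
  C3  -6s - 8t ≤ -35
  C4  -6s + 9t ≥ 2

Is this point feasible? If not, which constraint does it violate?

Constraint C1: -10s + t = 8, which is not ≤ -12. All other constraints are satisfied.

not feasible — violates C1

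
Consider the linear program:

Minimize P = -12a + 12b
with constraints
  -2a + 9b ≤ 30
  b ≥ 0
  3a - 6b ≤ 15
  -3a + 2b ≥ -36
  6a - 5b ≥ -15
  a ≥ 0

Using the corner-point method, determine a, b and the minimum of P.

Extreme points and P = -12a + 12b:
  (384/23, 162/23) → P = -2664/23
  (15/44, 75/22) → P = 405/11
  (5, 0) → P = -60
  (0, 0) → P = 0
  (31/2, 21/4) → P = -123
  (0, 3) → P = 36

At the optimal vertex, 3a - 6b = 15 and -3a + 2b = -36.
Solving simultaneously gives a = 31/2, b = 21/4.

a = 31/2, b = 21/4, minimum P = -123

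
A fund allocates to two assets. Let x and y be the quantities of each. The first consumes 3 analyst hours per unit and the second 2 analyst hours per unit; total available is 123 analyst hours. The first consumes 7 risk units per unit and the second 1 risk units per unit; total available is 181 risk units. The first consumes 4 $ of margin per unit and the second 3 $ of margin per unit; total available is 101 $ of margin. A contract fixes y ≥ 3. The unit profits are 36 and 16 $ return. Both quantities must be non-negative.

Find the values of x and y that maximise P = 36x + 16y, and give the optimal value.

x = 23, y = 3, maximum P = 876

Extreme points and P = 36x + 16y:
  (0, 101/3) → P = 1616/3
  (0, 3) → P = 48
  (23, 3) → P = 876

The binding constraints are 4x + 3y = 101 and y = 3.
Solving simultaneously gives x = 23, y = 3.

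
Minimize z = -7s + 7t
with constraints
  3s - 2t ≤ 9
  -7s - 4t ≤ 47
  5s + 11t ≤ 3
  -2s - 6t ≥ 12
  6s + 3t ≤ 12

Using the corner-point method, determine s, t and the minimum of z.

s = -29/13, t = -102/13, minimum z = -511/13

Vertices and z = -7s + 7t:
  (-29/13, -102/13) → z = -511/13
  (15/11, -27/11) → z = -294/11
  (-117/17, 5/17) → z = 854/17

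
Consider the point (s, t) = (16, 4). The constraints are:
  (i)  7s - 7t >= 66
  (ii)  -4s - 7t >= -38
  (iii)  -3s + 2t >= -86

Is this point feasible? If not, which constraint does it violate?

Constraint (ii): -4s - 7t = -92, which is not ≥ -38. All other constraints are satisfied.

not feasible — violates (ii)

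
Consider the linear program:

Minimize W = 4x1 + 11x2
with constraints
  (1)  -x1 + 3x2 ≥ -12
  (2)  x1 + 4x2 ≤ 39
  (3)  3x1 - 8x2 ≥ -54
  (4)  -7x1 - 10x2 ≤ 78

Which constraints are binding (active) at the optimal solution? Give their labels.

Vertices and W = 4x1 + 11x2:
  (165/7, 27/7) → W = 957/7
  (-114/31, -162/31) → W = -2238/31
  (24/5, 171/20) → W = 453/4
  (-582/43, 72/43) → W = -1536/43

The minimum is at (-114/31, -162/31). Substituting into each constraint, equality holds for (1) and (4); the remaining constraints have slack.

(1) and (4)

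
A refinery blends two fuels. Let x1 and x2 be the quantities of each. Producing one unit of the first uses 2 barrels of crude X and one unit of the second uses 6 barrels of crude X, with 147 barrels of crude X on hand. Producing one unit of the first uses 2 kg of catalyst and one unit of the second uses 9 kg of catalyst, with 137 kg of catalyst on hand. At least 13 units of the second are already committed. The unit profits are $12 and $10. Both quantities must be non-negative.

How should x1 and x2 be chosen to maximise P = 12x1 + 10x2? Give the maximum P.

x1 = 10, x2 = 13, maximum P = 250

Extreme points and P = 12x1 + 10x2:
  (0, 137/9) → P = 1370/9
  (0, 13) → P = 130
  (10, 13) → P = 250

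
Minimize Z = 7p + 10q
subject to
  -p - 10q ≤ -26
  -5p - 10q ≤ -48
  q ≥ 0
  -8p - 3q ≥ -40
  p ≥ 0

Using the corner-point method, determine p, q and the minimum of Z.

p = 0, q = 24/5, minimum Z = 48

The optimum lies where -5p - 10q = -48 and p = 0.
Solving simultaneously gives p = 0, q = 24/5.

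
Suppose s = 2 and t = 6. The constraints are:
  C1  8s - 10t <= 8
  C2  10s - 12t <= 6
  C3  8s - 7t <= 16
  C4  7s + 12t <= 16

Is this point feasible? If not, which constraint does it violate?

Constraint C4: 7s + 12t = 86, which is not ≤ 16. All other constraints are satisfied.

not feasible — violates C4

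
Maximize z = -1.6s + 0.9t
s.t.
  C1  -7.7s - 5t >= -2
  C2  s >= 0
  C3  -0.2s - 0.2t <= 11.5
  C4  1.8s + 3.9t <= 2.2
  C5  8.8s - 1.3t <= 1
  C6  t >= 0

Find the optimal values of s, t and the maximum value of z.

s = 0, t = 0.4, maximum z = 0.36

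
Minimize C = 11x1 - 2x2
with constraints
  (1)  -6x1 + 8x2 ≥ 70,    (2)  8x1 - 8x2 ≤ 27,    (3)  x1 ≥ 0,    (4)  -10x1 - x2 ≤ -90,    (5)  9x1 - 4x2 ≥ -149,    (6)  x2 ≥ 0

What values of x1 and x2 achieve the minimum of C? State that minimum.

Extreme points and C = 11x1 - 2x2:
  (97/2, 361/8) → C = 1773/4
  (325/43, 620/43) → C = 2335/43
  (211/49, 2300/49) → C = -2279/49
The feasible region is unbounded (it extends along (1, 1), (4, 9)), but C strictly increases along every unbounded feasible direction, so there is no improving ray and the minimum is attained at a vertex.

x1 = 211/49, x2 = 2300/49, minimum C = -2279/49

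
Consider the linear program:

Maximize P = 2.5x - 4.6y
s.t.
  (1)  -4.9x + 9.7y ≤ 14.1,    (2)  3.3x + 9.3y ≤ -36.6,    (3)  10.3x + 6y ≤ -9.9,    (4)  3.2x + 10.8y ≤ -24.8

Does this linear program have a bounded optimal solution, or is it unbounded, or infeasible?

unbounded

From the feasible point (-16205/2586, -4427/2586), moving in the direction (6, -10.3) keeps every constraint satisfied while P increases without bound.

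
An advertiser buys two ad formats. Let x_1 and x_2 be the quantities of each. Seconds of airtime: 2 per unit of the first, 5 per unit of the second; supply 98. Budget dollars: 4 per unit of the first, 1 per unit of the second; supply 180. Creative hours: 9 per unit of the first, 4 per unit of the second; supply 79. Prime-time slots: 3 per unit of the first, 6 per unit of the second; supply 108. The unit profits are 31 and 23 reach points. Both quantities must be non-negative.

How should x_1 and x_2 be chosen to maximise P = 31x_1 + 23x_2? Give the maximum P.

x_1 = 1, x_2 = 35/2, maximum P = 867/2

The optimum lies where 9x_1 + 4x_2 = 79 and 3x_1 + 6x_2 = 108.
Solving simultaneously gives x_1 = 1, x_2 = 35/2.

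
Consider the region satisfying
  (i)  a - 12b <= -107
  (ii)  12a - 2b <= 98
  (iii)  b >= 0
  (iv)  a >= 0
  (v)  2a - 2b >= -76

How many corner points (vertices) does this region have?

4

The feasible vertices (each the meet of two boundaries and inside every other half-plane) are:
  (695/71, 691/71)
  (0, 107/12)
  (87/5, 277/5)
  (0, 38)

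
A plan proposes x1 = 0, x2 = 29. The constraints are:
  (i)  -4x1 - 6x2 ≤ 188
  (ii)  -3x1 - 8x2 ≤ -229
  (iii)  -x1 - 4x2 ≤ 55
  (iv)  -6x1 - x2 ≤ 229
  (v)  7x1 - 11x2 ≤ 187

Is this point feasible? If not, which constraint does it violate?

feasible

(i): -174 ≤ 188 ✓
(ii): -232 ≤ -229 ✓
(iii): -116 ≤ 55 ✓
(iv): -29 ≤ 229 ✓
(v): -319 ≤ 187 ✓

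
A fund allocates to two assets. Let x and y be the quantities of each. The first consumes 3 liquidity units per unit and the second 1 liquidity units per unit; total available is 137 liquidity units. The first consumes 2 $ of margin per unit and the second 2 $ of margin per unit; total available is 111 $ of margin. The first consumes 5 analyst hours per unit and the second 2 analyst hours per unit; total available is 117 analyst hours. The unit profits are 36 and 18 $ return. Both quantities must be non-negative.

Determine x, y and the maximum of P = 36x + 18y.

x = 2, y = 107/2, maximum P = 1035

Vertices and P = 36x + 18y:
  (0, 0) → P = 0
  (0, 111/2) → P = 999
  (117/5, 0) → P = 4212/5
  (2, 107/2) → P = 1035

The binding constraints are 2x + 2y = 111 and 5x + 2y = 117.
Solving simultaneously gives x = 2, y = 107/2.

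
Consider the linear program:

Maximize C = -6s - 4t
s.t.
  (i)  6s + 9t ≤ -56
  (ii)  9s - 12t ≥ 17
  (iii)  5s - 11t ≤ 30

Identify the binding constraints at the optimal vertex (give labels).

(ii) and (iii)

Feasible corners and C = -6s - 4t:
  (-173/51, -202/51) → C = 1846/51
  (-346/111, -460/111) → C = 3916/111
  (-173/39, -185/39) → C = 1778/39

The maximum is at (-173/39, -185/39). Substituting into each constraint, equality holds for (ii) and (iii); the remaining constraints have slack.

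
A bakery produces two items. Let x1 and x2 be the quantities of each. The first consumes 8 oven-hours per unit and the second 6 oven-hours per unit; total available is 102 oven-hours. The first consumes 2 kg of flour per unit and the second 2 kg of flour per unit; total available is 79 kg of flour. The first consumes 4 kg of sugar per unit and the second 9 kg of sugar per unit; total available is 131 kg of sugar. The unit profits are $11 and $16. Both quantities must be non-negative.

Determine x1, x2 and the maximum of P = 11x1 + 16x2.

x1 = 11/4, x2 = 40/3, maximum P = 2923/12

Vertices and P = 11x1 + 16x2:
  (0, 0) → P = 0
  (0, 131/9) → P = 2096/9
  (51/4, 0) → P = 561/4
  (11/4, 40/3) → P = 2923/12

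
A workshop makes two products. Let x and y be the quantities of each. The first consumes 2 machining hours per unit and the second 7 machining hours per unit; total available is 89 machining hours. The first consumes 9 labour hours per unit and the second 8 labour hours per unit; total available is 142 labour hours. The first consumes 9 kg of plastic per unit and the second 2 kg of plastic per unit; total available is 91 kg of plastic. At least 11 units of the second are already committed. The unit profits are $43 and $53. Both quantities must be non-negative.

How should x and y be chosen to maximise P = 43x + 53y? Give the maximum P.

x = 6, y = 11, maximum P = 841

Corner points and P = 43x + 53y:
  (0, 89/7) → P = 4717/7
  (0, 11) → P = 583
  (6, 11) → P = 841

At the optimal vertex, 2x + 7y = 89 and 9x + 8y = 142.
Solving simultaneously gives x = 6, y = 11.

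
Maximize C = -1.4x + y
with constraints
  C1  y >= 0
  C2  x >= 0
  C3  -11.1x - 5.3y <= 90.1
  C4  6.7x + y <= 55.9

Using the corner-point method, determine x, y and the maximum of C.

Vertices and C = -1.4x + y:
  (0, 0) → C = 0
  (559/67, 0) → C = -3913/335
  (0, 559/10) → C = 559/10

At the optimal vertex, x = 0 and 6.7x + y = 55.9.
Solving simultaneously gives x = 0, y = 559/10.

x = 0, y = 55.9, maximum C = 55.9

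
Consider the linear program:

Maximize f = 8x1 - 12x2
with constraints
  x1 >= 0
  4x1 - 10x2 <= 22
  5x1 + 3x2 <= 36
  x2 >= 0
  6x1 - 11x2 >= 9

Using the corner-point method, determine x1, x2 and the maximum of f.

x1 = 213/31, x2 = 17/31, maximum f = 1500/31

Vertices and f = 8x1 - 12x2:
  (213/31, 17/31) → f = 1500/31
  (11/2, 0) → f = 44
  (423/73, 171/73) → f = 1332/73
  (3/2, 0) → f = 12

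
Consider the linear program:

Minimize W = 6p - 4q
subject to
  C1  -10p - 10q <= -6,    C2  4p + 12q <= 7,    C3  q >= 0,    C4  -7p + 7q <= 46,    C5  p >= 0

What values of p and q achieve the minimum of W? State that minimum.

Vertices and W = 6p - 4q:
  (1/40, 23/40) → W = -43/20
  (3/5, 0) → W = 18/5
  (7/4, 0) → W = 21/2

p = 1/40, q = 23/40, minimum W = -43/20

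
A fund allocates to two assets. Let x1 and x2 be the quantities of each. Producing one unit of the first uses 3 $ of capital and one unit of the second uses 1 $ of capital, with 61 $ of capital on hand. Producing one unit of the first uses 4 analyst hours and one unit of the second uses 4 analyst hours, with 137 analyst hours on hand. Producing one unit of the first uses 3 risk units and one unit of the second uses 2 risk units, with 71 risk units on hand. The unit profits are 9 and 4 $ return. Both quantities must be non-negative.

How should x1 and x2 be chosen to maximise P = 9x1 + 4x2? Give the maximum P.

x1 = 17, x2 = 10, maximum P = 193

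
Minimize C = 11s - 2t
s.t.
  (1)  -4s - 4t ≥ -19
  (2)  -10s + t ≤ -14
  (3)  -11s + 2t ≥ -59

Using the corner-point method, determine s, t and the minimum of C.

At the optimal vertex, -4s - 4t = -19 and -10s + t = -14.
Solving simultaneously gives s = 75/44, t = 67/22.

s = 75/44, t = 67/22, minimum C = 557/44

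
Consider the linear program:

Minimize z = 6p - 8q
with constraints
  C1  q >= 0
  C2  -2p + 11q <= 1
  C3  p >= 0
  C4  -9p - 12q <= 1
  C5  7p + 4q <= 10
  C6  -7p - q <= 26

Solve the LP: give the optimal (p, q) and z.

Extreme points and z = 6p - 8q:
  (0, 0) → z = 0
  (10/7, 0) → z = 60/7
  (0, 1/11) → z = -8/11
  (106/85, 27/85) → z = 84/17

The binding constraints are -2p + 11q = 1 and p = 0.
Solving simultaneously gives p = 0, q = 1/11.

p = 0, q = 1/11, minimum z = -8/11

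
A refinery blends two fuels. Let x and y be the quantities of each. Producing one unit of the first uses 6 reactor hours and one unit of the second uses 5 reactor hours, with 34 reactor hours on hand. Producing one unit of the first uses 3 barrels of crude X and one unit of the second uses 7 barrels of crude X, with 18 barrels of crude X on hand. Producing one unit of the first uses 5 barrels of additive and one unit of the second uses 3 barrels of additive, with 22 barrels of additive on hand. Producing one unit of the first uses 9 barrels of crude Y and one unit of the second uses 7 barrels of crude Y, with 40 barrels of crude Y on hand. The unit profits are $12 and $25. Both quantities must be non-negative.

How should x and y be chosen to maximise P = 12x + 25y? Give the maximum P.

x = 11/3, y = 1, maximum P = 69

Feasible corners and P = 12x + 25y:
  (0, 0) → P = 0
  (0, 18/7) → P = 450/7
  (22/5, 0) → P = 264/5
  (11/3, 1) → P = 69
  (17/4, 1/4) → P = 229/4

At the optimal vertex, 3x + 7y = 18 and 9x + 7y = 40.
Solving simultaneously gives x = 11/3, y = 1.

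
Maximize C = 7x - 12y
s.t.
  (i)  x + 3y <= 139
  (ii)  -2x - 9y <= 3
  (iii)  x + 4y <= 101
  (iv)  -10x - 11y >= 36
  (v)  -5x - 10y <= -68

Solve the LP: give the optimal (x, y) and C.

Extreme points and C = 7x - 12y:
  (-1255/29, 1046/29) → C = -21337/29
  (-369/5, 437/10) → C = -1041
  (-1108/45, 172/9) → C = -18076/45

x = -1108/45, y = 172/9, maximum C = -18076/45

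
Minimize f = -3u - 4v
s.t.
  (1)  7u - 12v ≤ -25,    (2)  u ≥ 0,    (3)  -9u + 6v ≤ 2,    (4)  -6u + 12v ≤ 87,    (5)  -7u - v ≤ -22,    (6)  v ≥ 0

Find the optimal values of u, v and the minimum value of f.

Extreme points and f = -3u - 4v:
  (62, 153/4) → f = -339
  (239/91, 47/13) → f = -2033/91
  (83/12, 257/24) → f = -763/12
  (130/51, 212/51) → f = -1238/51

At the optimal vertex, 7u - 12v = -25 and -6u + 12v = 87.
Solving simultaneously gives u = 62, v = 153/4.

u = 62, v = 153/4, minimum f = -339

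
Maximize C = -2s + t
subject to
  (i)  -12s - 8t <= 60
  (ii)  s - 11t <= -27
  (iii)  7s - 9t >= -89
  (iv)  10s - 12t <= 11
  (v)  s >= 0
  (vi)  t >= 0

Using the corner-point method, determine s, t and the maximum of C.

s = 0, t = 89/9, maximum C = 89/9

Feasible corners and C = -2s + t:
  (445/98, 281/98) → C = -87/14
  (0, 27/11) → C = 27/11
  (389/2, 967/6) → C = -1367/6
  (0, 89/9) → C = 89/9

At the optimal vertex, 7s - 9t = -89 and s = 0.
Solving simultaneously gives s = 0, t = 89/9.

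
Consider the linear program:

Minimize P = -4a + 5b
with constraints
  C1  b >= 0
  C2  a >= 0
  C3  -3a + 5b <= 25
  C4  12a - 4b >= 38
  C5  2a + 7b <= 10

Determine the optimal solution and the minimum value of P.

Extreme points and P = -4a + 5b:
  (19/6, 0) → P = -38/3
  (5, 0) → P = -20
  (153/46, 11/23) → P = -251/23

The optimum lies where b = 0 and 2a + 7b = 10.
Solving simultaneously gives a = 5, b = 0.

a = 5, b = 0, minimum P = -20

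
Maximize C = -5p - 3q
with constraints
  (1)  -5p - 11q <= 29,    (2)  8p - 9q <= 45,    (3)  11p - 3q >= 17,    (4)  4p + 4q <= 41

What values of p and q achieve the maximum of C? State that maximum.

p = 25/34, q = -101/34, maximum C = 89/17

Feasible corners and C = -5p - 3q:
  (234/133, -457/133) → C = 201/133
  (25/34, -101/34) → C = 89/17
  (549/68, 37/17) → C = -3189/68
  (191/56, 383/56) → C = -263/7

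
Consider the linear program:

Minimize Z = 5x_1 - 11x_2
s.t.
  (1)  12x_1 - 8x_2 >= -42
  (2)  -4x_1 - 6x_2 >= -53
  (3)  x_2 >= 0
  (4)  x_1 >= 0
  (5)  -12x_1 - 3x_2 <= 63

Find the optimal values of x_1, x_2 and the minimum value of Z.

Feasible corners and Z = 5x_1 - 11x_2:
  (43/26, 201/26) → Z = -998/13
  (0, 21/4) → Z = -231/4
  (53/4, 0) → Z = 265/4
  (0, 0) → Z = 0

x_1 = 43/26, x_2 = 201/26, minimum Z = -998/13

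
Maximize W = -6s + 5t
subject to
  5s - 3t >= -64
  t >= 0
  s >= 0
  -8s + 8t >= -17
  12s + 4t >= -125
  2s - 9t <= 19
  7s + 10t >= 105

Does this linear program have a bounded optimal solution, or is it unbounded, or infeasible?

unbounded

From the feasible point (0, 64/3), moving in the direction (3, 5) keeps every constraint satisfied while W increases without bound.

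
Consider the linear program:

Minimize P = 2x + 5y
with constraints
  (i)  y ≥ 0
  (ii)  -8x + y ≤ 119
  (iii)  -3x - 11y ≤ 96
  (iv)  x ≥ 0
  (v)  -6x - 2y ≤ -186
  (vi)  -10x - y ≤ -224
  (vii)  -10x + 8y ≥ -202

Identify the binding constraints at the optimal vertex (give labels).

Extreme points and P = 2x + 5y:
  (35/6, 497/3) → P = 840
  (131/7, 258/7) → P = 1552/7
  (473/17, 162/17) → P = 1756/17
The feasible region is unbounded (it extends along (1, 8), (4, 5)), but P strictly increases along every unbounded feasible direction, so there is no improving ray and the minimum is attained at a vertex.

The minimum is at (473/17, 162/17). Substituting into each constraint, equality holds for (v) and (vii); the remaining constraints have slack.

(v) and (vii)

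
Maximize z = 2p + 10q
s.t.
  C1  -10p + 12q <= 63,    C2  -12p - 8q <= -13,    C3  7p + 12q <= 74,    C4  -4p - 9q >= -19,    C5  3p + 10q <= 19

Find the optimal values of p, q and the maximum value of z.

Corner points and z = 2p + 10q:
  (-11/48, 63/32) → z = 923/48
  (146/5, -163/15) → z = -754/15
  (19/13, 19/13) → z = 228/13
The feasible region is unbounded (it extends along (2, -3), (12, -7)), but z strictly decreases along every unbounded feasible direction, so there is no improving ray and the maximum is attained at a vertex.

The optimum lies where -12p - 8q = -13 and 3p + 10q = 19.
Solving simultaneously gives p = -11/48, q = 63/32.

p = -11/48, q = 63/32, maximum z = 923/48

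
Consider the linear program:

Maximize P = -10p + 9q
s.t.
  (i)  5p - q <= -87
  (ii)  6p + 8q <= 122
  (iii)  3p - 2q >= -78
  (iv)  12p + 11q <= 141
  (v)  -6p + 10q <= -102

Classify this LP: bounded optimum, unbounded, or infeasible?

bounded optimum

Corner points and P = -10p + 9q:
  (-243/11, -258/11) → P = 108/11
  (-164/3, -43) → P = 479/3
The feasible region has finitely many vertices and no improving ray; the maximum is 479/3 at (-164/3, -43).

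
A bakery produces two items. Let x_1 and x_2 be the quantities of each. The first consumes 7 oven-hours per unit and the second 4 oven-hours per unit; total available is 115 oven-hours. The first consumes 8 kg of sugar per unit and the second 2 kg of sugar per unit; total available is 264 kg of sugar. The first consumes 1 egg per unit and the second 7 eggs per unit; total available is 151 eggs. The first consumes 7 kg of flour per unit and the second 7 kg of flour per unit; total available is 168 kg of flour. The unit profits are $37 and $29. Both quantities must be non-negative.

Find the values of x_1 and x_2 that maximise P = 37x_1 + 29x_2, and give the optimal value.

x_1 = 19/3, x_2 = 53/3, maximum P = 2240/3

At the optimal vertex, 7x_1 + 4x_2 = 115 and 7x_1 + 7x_2 = 168.
Solving simultaneously gives x_1 = 19/3, x_2 = 53/3.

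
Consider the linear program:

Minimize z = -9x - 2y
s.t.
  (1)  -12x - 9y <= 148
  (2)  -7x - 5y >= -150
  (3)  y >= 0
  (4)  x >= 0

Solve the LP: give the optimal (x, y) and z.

Vertices and z = -9x - 2y:
  (150/7, 0) → z = -1350/7
  (0, 30) → z = -60
  (0, 0) → z = 0

The optimum lies where -7x - 5y = -150 and y = 0.
Solving simultaneously gives x = 150/7, y = 0.

x = 150/7, y = 0, minimum z = -1350/7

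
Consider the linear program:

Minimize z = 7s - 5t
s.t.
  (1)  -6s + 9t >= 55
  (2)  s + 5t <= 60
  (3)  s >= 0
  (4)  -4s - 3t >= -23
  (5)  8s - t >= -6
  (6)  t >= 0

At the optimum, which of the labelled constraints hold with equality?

(4) and (5)

Corner points and z = 7s - 5t:
  (7/9, 179/27) → z = -748/27
  (1/66, 202/33) → z = -61/2
  (5/28, 52/7) → z = -1005/28

The minimum is at (5/28, 52/7). Substituting into each constraint, equality holds for (4) and (5); the remaining constraints have slack.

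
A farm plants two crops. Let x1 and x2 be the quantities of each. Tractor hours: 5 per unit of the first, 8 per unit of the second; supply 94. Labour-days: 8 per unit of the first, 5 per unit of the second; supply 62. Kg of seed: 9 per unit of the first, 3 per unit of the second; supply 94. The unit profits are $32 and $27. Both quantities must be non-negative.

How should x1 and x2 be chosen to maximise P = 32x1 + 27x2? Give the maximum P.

x1 = 2/3, x2 = 34/3, maximum P = 982/3

Extreme points and P = 32x1 + 27x2:
  (0, 0) → P = 0
  (0, 47/4) → P = 1269/4
  (31/4, 0) → P = 248
  (2/3, 34/3) → P = 982/3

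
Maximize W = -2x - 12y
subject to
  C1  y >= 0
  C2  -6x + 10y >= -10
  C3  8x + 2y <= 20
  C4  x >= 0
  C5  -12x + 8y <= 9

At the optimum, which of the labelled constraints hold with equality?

C1 and C4

Corner points and W = -2x - 12y:
  (5/3, 0) → W = -10/3
  (0, 0) → W = 0
  (55/23, 10/23) → W = -10
  (71/44, 39/11) → W = -1007/22
  (0, 9/8) → W = -27/2

The maximum is at (0, 0). Substituting into each constraint, equality holds for C1 and C4; the remaining constraints have slack.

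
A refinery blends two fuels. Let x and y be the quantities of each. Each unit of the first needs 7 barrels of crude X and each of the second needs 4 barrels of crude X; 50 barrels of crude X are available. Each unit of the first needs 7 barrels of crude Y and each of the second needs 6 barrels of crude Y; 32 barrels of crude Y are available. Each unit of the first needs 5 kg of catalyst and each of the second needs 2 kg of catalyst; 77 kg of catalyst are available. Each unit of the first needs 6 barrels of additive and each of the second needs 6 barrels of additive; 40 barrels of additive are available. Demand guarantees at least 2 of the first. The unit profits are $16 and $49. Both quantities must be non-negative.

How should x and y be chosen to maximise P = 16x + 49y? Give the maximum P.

x = 2, y = 3, maximum P = 179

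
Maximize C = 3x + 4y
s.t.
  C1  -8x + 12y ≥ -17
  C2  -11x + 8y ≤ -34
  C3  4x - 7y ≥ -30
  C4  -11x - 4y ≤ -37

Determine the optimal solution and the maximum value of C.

Extreme points and C = 3x + 4y:
  (4, 5/4) → C = 17
  (479/8, 77/2) → C = 2669/8
  (478/45, 466/45) → C = 3298/45

The optimum lies where -8x + 12y = -17 and 4x - 7y = -30.
Solving simultaneously gives x = 479/8, y = 77/2.

x = 479/8, y = 77/2, maximum C = 2669/8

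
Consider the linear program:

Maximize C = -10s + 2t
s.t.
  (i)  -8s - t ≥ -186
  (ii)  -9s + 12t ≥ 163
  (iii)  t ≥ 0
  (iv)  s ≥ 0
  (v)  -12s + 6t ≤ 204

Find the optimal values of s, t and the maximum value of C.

Vertices and C = -10s + 2t:
  (2069/105, 2978/105) → C = -14734/105
  (76/5, 322/5) → C = -116/5
  (0, 163/12) → C = 163/6
  (0, 34) → C = 68

s = 0, t = 34, maximum C = 68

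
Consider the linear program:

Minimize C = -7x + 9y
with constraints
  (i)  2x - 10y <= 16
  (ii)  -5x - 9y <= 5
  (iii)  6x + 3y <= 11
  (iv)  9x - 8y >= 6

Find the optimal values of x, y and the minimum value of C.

Extreme points and C = -7x + 9y:
  (47/34, -45/34) → C = -367/17
  (79/33, -37/33) → C = -886/33
  (14/121, -75/121) → C = -773/121
  (106/75, 21/25) → C = -7/3

x = 79/33, y = -37/33, minimum C = -886/33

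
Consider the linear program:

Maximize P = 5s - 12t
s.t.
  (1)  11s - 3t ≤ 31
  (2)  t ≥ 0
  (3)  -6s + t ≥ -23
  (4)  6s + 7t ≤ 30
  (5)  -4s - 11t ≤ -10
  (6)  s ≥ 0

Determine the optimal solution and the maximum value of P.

s = 31/11, t = 0, maximum P = 155/11

Corner points and P = 5s - 12t:
  (31/11, 0) → P = 155/11
  (307/95, 144/95) → P = -193/95
  (5/2, 0) → P = 25/2
  (0, 30/7) → P = -360/7
  (0, 10/11) → P = -120/11

The optimum lies where 11s - 3t = 31 and t = 0.
Solving simultaneously gives s = 31/11, t = 0.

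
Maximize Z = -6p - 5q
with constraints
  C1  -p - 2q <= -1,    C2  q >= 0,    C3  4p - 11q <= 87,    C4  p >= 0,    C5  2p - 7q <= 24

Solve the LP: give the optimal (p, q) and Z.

The feasible region is unbounded (it extends along (0, 1), (11, 4)), but Z strictly decreases along every unbounded feasible direction, so there is no improving ray and the maximum is attained at a vertex.

At the optimal vertex, -p - 2q = -1 and p = 0.
Solving simultaneously gives p = 0, q = 1/2.

p = 0, q = 1/2, maximum Z = -5/2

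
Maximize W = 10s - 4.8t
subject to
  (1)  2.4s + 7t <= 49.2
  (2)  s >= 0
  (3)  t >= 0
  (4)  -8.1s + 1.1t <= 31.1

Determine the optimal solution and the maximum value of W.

s = 20.5, t = 0, maximum W = 205

Extreme points and W = 10s - 4.8t:
  (0, 246/35) → W = -5904/175
  (41/2, 0) → W = 205
  (0, 0) → W = 0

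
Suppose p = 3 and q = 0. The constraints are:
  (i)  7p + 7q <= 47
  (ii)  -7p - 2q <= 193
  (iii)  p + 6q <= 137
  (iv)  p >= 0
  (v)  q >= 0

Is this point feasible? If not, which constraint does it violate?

feasible

(i): 21 ≤ 47 ✓
(ii): -21 ≤ 193 ✓
(iii): 3 ≤ 137 ✓
(iv): 3 ≥ 0 ✓
(v): 0 ≥ 0 ✓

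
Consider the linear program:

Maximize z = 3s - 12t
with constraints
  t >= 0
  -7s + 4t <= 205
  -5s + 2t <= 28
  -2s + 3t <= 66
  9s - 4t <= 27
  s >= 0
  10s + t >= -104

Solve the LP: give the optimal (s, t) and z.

Corner points and z = 3s - 12t:
  (3, 0) → z = 9
  (0, 0) → z = 0
  (48/11, 274/11) → z = -3144/11
  (0, 14) → z = -168
  (345/19, 648/19) → z = -6741/19

s = 3, t = 0, maximum z = 9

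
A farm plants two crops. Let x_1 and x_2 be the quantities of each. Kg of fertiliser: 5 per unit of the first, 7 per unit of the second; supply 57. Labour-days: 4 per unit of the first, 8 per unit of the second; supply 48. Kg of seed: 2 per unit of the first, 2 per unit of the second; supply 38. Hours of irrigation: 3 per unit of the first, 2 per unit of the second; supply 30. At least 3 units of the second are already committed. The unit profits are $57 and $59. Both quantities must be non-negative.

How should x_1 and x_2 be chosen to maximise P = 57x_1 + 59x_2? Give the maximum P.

x_1 = 6, x_2 = 3, maximum P = 519

At the optimal vertex, 4x_1 + 8x_2 = 48 and x_2 = 3.
Solving simultaneously gives x_1 = 6, x_2 = 3.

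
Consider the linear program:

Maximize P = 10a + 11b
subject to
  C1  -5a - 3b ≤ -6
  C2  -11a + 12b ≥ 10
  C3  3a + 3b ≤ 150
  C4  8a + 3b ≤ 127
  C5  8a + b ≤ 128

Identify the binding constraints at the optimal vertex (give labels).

Extreme points and P = 10a + 11b:
  (14/31, 116/93) → P = 1696/93
  (-72, 122) → P = 622
  (498/43, 1477/129) → P = 31187/129
  (-23/5, 273/5) → P = 2773/5

The maximum is at (-72, 122). Substituting into each constraint, equality holds for C1 and C3; the remaining constraints have slack.

C1 and C3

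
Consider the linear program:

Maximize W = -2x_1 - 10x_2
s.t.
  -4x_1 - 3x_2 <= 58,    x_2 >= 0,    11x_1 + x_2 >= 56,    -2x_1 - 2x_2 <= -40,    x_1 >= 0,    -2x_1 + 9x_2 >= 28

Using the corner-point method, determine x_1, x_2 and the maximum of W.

x_1 = 152/11, x_2 = 68/11, maximum W = -984/11

The feasible region is unbounded (it extends along (0, 1), (9, 2)), but W strictly decreases along every unbounded feasible direction, so there is no improving ray and the maximum is attained at a vertex.

At the optimal vertex, -2x_1 - 2x_2 = -40 and -2x_1 + 9x_2 = 28.
Solving simultaneously gives x_1 = 152/11, x_2 = 68/11.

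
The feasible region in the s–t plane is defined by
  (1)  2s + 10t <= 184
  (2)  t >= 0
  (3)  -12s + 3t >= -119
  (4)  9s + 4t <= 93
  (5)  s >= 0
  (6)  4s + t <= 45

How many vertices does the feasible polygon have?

5

Of the 15 pairwise boundary intersections, those satisfying every inequality are:
  (97/41, 735/41)
  (0, 92/5)
  (119/12, 0)
  (0, 0)
  (151/15, 3/5)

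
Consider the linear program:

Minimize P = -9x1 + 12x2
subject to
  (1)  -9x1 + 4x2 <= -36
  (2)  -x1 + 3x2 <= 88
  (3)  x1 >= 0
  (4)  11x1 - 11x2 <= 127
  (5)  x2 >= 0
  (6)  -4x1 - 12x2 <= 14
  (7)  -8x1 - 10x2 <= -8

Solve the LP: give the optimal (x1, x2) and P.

Extreme points and P = -9x1 + 12x2:
  (20, 36) → P = 252
  (4, 0) → P = -36
  (1349/22, 1095/22) → P = 999/22
  (127/11, 0) → P = -1143/11

The optimum lies where 11x1 - 11x2 = 127 and x2 = 0.
Solving simultaneously gives x1 = 127/11, x2 = 0.

x1 = 127/11, x2 = 0, minimum P = -1143/11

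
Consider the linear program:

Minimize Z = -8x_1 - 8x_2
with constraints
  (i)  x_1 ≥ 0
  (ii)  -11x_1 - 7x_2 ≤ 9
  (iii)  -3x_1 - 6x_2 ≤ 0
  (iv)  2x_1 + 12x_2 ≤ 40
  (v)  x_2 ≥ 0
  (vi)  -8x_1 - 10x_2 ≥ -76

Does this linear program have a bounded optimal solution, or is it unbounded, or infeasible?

bounded optimum

Feasible corners and Z = -8x_1 - 8x_2:
  (0, 0) → Z = 0
  (0, 10/3) → Z = -80/3
  (128/19, 42/19) → Z = -1360/19
  (19/2, 0) → Z = -76
The feasible region has finitely many vertices and no improving ray; the minimum is -76 at (19/2, 0).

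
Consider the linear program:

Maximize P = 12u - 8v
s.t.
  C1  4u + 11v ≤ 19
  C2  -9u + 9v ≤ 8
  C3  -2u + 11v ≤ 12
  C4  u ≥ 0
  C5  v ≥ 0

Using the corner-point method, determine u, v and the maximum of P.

Extreme points and P = 12u - 8v:
  (7/6, 43/33) → P = 118/33
  (19/4, 0) → P = 57
  (20/81, 92/81) → P = -496/81
  (0, 8/9) → P = -64/9
  (0, 0) → P = 0

The optimum lies where 4u + 11v = 19 and v = 0.
Solving simultaneously gives u = 19/4, v = 0.

u = 19/4, v = 0, maximum P = 57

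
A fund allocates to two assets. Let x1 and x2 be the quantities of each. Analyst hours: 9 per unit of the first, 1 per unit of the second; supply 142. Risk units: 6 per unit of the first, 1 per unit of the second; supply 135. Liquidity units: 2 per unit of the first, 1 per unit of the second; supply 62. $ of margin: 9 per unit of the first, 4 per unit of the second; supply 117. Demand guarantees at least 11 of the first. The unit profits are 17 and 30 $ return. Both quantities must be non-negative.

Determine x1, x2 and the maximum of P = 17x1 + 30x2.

Extreme points and P = 17x1 + 30x2:
  (13, 0) → P = 221
  (11, 0) → P = 187
  (11, 9/2) → P = 322

The optimum lies where 9x1 + 4x2 = 117 and x1 = 11.
Solving simultaneously gives x1 = 11, x2 = 9/2.

x1 = 11, x2 = 9/2, maximum P = 322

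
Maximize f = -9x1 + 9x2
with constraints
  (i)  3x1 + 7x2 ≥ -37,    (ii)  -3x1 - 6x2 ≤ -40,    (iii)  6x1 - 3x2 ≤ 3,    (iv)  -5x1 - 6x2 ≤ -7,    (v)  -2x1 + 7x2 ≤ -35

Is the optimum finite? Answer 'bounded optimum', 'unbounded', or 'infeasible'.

infeasible

The boundaries 3x1 + 7x2 = -37 and -3x1 - 6x2 = -40 meet at (502/3, -77), but that point violates 6x1 - 3x2 ≤ 3. Every candidate vertex is excluded by some other constraint, so the feasible region is empty.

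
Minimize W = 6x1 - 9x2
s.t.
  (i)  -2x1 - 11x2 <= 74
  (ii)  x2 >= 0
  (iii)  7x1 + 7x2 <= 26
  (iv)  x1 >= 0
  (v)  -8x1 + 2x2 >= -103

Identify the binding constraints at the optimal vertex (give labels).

(iii) and (iv)

Vertices and W = 6x1 - 9x2:
  (26/7, 0) → W = 156/7
  (0, 0) → W = 0
  (0, 26/7) → W = -234/7

The minimum is at (0, 26/7). Substituting into each constraint, equality holds for (iii) and (iv); the remaining constraints have slack.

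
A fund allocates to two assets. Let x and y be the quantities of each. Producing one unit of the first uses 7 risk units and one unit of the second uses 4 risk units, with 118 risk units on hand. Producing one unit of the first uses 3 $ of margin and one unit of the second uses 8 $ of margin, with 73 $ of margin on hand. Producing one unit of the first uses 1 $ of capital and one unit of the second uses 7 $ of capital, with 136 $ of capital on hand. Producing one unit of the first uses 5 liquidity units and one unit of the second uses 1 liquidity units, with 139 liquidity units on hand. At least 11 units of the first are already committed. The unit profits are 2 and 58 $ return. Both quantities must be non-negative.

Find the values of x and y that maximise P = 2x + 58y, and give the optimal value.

x = 11, y = 5, maximum P = 312

Feasible corners and P = 2x + 58y:
  (118/7, 0) → P = 236/7
  (11, 0) → P = 22
  (163/11, 157/44) → P = 5205/22
  (11, 5) → P = 312

At the optimal vertex, 3x + 8y = 73 and x = 11.
Solving simultaneously gives x = 11, y = 5.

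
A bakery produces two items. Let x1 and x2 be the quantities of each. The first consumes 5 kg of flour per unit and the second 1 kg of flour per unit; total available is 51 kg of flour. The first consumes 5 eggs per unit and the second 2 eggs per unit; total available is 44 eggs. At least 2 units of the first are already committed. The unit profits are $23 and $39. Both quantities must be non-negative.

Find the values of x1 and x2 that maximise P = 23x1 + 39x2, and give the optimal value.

Vertices and P = 23x1 + 39x2:
  (44/5, 0) → P = 1012/5
  (2, 0) → P = 46
  (2, 17) → P = 709

x1 = 2, x2 = 17, maximum P = 709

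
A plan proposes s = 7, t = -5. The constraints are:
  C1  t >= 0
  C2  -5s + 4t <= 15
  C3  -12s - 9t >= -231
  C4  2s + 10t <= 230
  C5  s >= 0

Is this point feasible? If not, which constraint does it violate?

not feasible — violates C1

Constraint C1: t = -5, which is not ≥ 0. All other constraints are satisfied.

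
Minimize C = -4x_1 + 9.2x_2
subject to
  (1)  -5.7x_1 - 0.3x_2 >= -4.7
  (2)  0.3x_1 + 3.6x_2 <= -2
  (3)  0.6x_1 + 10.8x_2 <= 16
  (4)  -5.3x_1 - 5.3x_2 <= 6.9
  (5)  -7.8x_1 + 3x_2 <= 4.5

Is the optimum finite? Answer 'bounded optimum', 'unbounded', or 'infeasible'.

Extreme points and C = -4x_1 + 9.2x_2:
  (584/681, -427/681) → C = -31322/3405
  (1349/1431, -3212/1431) → C = -58244/2385
  (-370/483, -475/966) → C = -235/161
  (-165/212, -111/212) → C = -903/530
The feasible region has finitely many vertices and no improving ray; the minimum is -58244/2385 at (1349/1431, -3212/1431).

bounded optimum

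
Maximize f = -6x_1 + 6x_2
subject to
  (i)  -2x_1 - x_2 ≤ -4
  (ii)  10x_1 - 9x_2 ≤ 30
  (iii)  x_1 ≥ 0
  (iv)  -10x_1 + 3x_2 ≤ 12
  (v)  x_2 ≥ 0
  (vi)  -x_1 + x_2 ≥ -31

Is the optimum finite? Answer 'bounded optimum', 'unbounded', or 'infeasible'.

unbounded

From the feasible point (0, 4), moving in the direction (9, 10) keeps every constraint satisfied while f increases without bound.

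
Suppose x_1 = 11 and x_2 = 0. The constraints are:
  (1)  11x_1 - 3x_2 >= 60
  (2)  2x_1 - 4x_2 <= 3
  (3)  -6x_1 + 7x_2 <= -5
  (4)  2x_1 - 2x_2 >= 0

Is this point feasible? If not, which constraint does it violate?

Constraint (2): 2x_1 - 4x_2 = 22, which is not ≤ 3. All other constraints are satisfied.

not feasible — violates (2)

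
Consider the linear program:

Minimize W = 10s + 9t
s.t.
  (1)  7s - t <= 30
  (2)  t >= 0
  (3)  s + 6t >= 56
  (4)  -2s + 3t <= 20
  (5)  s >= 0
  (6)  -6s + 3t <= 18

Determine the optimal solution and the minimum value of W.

Corner points and W = 10s + 9t:
  (236/43, 362/43) → W = 5618/43
  (110/19, 200/19) → W = 2900/19
  (16/5, 44/5) → W = 556/5

The binding constraints are s + 6t = 56 and -2s + 3t = 20.
Solving simultaneously gives s = 16/5, t = 44/5.

s = 16/5, t = 44/5, minimum W = 556/5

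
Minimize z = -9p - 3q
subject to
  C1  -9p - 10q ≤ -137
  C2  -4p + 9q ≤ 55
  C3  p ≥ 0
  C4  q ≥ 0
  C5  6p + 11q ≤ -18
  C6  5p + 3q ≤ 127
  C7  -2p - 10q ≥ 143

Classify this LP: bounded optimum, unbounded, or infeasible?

The boundaries 5p + 3q = 127 and -2p - 10q = 143 meet at (1699/44, -969/44), but that point violates -9p - 10q ≤ -137. Every candidate vertex is excluded by some other constraint, so the feasible region is empty.

infeasible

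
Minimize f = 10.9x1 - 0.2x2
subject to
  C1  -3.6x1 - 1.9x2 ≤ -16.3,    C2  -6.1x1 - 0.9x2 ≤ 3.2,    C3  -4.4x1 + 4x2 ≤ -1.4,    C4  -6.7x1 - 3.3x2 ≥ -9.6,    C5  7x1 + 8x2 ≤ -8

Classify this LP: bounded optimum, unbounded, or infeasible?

infeasible

The boundaries -3.6x1 - 1.9x2 = -16.3 and 7x1 + 8x2 = -8 meet at (1456/155, -1429/155), but that point violates -6.7x1 - 3.3x2 ≥ -9.6. Every candidate vertex is excluded by some other constraint, so the feasible region is empty.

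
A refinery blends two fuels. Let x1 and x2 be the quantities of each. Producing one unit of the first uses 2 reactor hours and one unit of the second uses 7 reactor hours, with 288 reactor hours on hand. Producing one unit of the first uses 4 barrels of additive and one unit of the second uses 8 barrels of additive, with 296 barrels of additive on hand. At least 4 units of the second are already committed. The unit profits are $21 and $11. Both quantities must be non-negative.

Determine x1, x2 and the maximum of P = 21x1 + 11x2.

Extreme points and P = 21x1 + 11x2:
  (0, 37) → P = 407
  (0, 4) → P = 44
  (66, 4) → P = 1430

x1 = 66, x2 = 4, maximum P = 1430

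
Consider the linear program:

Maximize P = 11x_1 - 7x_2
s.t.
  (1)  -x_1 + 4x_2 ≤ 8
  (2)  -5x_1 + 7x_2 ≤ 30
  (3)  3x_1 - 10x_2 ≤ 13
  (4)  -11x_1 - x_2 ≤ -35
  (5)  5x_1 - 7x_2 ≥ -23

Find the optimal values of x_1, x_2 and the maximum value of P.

Corner points and P = 11x_1 - 7x_2:
  (66, 37/2) → P = 1193/2
  (44/15, 41/15) → P = 197/15
  (363/113, -38/113) → P = 4259/113

The optimum lies where -x_1 + 4x_2 = 8 and 3x_1 - 10x_2 = 13.
Solving simultaneously gives x_1 = 66, x_2 = 37/2.

x_1 = 66, x_2 = 37/2, maximum P = 1193/2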